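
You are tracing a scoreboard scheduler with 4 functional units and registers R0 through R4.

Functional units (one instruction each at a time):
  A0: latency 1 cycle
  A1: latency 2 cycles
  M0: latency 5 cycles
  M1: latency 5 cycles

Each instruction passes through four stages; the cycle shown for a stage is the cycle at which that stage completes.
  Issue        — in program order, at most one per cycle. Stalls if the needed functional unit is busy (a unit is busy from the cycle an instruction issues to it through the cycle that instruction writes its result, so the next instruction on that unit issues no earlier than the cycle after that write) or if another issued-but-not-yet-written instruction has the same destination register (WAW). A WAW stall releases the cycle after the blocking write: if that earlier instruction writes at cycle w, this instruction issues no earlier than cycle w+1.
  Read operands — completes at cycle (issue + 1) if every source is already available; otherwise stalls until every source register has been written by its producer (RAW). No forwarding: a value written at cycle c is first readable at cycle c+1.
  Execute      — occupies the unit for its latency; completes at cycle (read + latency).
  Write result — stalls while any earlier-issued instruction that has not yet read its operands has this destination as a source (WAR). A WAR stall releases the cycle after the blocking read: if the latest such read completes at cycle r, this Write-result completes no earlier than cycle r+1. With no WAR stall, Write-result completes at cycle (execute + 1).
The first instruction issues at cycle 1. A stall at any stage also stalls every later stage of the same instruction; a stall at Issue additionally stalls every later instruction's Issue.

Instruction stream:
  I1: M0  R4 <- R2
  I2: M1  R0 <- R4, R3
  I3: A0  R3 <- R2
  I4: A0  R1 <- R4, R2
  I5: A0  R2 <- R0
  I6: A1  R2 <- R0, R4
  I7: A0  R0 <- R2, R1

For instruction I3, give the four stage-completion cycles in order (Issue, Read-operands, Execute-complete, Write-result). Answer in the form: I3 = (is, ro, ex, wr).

[I1] 1/2/7/8
[I2] 2/9/14/15  (RAW R4: wait I1 write@8)
[I3] 3/4/5/10  (WAR R3: wait I2 read@9)
[I4] 11/12/13/14  (struct: A0 busy until I3 writes@10)
[I5] 15/16/17/18  (struct: A0 busy until I4 writes@14)
[I6] 19/20/22/23  (WAW R2: wait I5 write@18)
[I7] 20/24/25/26  (RAW R2: wait I6 write@23)

I3 = (3, 4, 5, 10)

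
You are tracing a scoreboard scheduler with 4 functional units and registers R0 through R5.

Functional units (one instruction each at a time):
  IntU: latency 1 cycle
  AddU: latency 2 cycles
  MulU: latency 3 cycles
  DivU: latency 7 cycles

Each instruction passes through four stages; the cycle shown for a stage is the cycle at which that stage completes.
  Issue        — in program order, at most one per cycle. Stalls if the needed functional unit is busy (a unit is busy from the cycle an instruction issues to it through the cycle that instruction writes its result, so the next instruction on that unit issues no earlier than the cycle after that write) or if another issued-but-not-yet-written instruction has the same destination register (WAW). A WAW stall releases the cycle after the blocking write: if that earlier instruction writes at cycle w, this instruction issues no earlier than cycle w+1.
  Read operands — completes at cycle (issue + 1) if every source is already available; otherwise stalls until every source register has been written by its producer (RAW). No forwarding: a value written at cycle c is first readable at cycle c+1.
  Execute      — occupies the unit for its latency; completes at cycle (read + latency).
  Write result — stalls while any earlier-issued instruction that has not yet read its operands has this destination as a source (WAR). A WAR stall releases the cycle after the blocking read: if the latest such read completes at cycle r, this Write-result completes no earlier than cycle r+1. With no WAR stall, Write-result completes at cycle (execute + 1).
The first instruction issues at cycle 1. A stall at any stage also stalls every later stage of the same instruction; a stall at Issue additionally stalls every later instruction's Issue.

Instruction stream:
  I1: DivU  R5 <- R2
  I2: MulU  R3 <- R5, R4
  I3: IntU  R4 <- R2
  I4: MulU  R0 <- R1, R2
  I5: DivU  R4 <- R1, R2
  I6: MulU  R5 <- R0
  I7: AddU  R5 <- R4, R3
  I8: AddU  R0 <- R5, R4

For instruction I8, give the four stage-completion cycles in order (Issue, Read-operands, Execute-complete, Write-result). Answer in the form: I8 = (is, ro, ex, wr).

I8 = (33, 34, 36, 37)

t=1  issue I1 (DivU)
t=2  I1 read-ops · issue I2 (MulU)
t=3  issue I3 (IntU)
t=4  I3 read-ops
t=5  I3 finished on IntU
t=9  I1 finished on DivU
t=10  I1→R5
t=11  I2 read-ops
t=12  I3→R4
t=14  I2 finished on MulU
t=15  I2→R3
t=16  issue I4 (MulU)
t=17  I4 read-ops · issue I5 (DivU)
t=18  I5 read-ops
t=20  I4 finished on MulU
t=21  I4→R0
t=22  issue I6 (MulU)
t=23  I6 read-ops
t=25  I5 finished on DivU
t=26  I5→R4 · I6 finished on MulU
t=27  I6→R5
t=28  issue I7 (AddU)
t=29  I7 read-ops
t=31  I7 finished on AddU
t=32  I7→R5
t=33  issue I8 (AddU)
t=34  I8 read-ops
t=36  I8 finished on AddU
t=37  I8→R0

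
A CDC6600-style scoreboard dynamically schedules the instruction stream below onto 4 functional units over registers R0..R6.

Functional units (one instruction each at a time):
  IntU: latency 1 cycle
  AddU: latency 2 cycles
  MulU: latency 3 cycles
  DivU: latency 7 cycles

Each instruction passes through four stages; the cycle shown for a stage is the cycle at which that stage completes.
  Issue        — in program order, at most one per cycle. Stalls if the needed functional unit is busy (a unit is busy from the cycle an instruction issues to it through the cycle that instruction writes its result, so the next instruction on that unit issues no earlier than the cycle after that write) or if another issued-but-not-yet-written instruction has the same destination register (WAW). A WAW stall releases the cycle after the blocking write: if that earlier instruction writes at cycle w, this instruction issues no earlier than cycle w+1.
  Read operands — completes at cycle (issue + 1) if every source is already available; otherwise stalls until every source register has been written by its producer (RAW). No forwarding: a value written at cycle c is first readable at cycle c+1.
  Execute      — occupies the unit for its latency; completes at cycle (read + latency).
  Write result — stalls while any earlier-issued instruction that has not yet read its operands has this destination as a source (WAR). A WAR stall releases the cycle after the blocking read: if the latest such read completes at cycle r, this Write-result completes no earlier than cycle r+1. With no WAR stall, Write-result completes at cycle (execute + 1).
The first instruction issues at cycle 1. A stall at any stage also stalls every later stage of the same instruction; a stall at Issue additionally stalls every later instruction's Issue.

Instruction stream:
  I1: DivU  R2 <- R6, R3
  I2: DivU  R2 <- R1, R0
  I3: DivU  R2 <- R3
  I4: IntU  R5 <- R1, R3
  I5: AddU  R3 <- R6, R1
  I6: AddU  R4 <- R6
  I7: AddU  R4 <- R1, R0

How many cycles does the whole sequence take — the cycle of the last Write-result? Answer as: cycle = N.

cycle = 37

1) issue 1, read 2, done 9, write 10
2) issue 11, read 12, done 19, write 20  <struct: DivU busy until I1 writes@10>
3) issue 21, read 22, done 29, write 30  <struct: DivU busy until I2 writes@20>
4) issue 22, read 23, done 24, write 25
5) issue 23, read 24, done 26, write 27
6) issue 28, read 29, done 31, write 32  <struct: AddU busy until I5 writes@27>
7) issue 33, read 34, done 36, write 37  <struct: AddU busy until I6 writes@32>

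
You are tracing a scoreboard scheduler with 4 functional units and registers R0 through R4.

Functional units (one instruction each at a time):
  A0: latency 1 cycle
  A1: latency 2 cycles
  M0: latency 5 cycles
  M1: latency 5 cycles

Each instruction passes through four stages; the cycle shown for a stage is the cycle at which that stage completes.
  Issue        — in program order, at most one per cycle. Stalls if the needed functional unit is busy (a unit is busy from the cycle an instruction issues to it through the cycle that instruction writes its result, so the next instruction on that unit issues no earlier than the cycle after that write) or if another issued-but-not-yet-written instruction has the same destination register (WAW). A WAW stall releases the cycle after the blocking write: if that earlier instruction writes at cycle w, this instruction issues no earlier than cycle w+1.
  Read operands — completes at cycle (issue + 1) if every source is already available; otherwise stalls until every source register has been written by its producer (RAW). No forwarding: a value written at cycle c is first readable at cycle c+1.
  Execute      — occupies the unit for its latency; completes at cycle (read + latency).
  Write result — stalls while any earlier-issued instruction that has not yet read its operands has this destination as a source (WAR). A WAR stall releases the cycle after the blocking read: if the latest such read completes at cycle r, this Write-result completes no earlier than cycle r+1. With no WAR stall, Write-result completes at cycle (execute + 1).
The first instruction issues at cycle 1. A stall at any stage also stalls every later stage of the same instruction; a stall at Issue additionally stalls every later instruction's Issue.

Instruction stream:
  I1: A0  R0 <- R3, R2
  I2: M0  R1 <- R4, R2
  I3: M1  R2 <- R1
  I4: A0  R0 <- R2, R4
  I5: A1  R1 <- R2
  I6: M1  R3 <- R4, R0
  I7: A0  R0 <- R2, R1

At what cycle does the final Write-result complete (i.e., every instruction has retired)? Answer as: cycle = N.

cycle 1: I1 dispatched to A0
cycle 2: I1 operands ready · I2 dispatched to M0
cycle 3: I1 complete · I2 operands ready · I3 dispatched to M1
cycle 4: R0←I1
cycle 5: I4 dispatched to A0
cycle 8: I2 complete
cycle 9: R1←I2
cycle 10: I3 operands ready · I5 dispatched to A1
cycle 15: I3 complete
cycle 16: R2←I3
cycle 17: I4 operands ready · I5 operands ready · I6 dispatched to M1
cycle 18: I4 complete
cycle 19: R0←I4 · I5 complete
cycle 20: R1←I5 · I6 operands ready · I7 dispatched to A0
cycle 21: I7 operands ready
cycle 22: I7 complete
cycle 23: R0←I7
cycle 25: I6 complete
cycle 26: R3←I6

cycle = 26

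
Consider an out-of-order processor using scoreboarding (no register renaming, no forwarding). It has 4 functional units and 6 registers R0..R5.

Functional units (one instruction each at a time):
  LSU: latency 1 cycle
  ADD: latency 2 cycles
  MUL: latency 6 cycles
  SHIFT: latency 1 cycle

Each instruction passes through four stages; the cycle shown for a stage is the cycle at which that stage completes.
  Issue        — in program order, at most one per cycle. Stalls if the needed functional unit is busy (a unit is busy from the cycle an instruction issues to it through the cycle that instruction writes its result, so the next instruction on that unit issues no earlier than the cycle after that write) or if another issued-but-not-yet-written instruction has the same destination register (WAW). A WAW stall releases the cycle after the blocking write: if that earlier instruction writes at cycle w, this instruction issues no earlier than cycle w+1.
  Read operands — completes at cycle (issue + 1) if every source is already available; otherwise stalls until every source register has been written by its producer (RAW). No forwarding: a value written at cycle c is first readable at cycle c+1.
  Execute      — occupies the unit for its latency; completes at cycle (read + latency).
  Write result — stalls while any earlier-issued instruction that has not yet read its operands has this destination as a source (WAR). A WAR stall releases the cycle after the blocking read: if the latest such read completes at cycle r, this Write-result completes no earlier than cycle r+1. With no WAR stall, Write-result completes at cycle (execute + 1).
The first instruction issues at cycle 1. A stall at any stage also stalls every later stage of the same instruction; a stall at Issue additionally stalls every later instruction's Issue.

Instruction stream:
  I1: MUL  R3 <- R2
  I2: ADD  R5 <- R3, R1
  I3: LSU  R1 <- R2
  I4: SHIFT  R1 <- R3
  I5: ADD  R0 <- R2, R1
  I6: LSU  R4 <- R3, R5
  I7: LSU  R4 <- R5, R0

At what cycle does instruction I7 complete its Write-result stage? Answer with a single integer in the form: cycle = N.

I1  is:1  ro:2  ex:8  wr:9
I2  is:2  ro:10  ex:12  wr:13  — RAW R3: wait I1 write@9
I3  is:3  ro:4  ex:5  wr:11  — WAR R1: wait I2 read@10
I4  is:12  ro:13  ex:14  wr:15  — WAW R1: wait I3 write@11
I5  is:14  ro:16  ex:18  wr:19  — struct: ADD busy until I2 writes@13, RAW R1: wait I4 write@15
I6  is:15  ro:16  ex:17  wr:18
I7  is:19  ro:20  ex:21  wr:22  — struct: LSU busy until I6 writes@18

cycle = 22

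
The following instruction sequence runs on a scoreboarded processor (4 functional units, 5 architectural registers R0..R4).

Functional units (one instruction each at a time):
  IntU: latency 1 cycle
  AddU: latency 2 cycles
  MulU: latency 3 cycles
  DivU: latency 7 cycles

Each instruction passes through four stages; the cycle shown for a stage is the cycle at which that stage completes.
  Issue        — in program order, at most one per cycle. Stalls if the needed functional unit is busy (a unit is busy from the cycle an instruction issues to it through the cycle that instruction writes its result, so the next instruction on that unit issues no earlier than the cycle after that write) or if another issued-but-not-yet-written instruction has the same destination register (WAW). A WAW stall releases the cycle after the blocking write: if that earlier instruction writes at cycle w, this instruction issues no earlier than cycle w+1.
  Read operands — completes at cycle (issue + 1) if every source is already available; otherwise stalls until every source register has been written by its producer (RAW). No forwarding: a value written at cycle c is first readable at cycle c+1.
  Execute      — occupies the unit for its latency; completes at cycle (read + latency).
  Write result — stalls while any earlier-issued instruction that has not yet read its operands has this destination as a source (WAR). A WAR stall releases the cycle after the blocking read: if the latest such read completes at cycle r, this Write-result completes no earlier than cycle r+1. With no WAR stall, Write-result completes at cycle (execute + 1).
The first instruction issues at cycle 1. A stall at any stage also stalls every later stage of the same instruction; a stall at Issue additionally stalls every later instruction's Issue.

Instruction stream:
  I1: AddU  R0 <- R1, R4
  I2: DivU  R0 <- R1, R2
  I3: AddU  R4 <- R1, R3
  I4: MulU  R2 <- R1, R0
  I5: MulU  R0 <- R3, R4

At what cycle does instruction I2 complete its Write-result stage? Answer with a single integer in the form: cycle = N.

cycle = 15

I1 -> (1, 2, 4, 5)
I2 -> (6, 7, 14, 15)  // WAW R0: wait I1 write@5
I3 -> (7, 8, 10, 11)
I4 -> (8, 16, 19, 20)  // RAW R0: wait I2 write@15
I5 -> (21, 22, 25, 26)  // struct: MulU busy until I4 writes@20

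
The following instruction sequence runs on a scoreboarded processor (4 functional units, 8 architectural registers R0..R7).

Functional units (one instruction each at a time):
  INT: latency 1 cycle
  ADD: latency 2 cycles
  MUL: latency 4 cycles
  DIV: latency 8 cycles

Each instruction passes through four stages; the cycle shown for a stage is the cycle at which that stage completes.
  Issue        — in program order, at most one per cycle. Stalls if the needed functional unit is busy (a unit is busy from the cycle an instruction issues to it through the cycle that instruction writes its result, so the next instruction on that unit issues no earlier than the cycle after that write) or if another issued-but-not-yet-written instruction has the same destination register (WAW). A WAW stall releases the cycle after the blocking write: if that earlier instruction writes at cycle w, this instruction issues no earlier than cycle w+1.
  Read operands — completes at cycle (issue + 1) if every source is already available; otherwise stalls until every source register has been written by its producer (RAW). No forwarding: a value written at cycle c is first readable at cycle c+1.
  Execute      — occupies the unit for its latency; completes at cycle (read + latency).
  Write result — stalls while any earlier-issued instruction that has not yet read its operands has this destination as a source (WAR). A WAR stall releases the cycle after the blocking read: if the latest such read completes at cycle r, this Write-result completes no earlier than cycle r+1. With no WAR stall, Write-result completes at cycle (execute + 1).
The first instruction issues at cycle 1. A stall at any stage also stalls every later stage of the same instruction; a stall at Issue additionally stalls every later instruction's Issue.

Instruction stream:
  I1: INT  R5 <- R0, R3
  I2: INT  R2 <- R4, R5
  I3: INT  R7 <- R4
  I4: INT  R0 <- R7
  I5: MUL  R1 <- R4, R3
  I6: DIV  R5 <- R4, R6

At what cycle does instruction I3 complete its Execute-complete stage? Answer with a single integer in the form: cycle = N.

cycle = 11

I1 -> (1, 2, 3, 4)
I2 -> (5, 6, 7, 8)  // struct: INT busy until I1 writes@4
I3 -> (9, 10, 11, 12)  // struct: INT busy until I2 writes@8
I4 -> (13, 14, 15, 16)  // struct: INT busy until I3 writes@12
I5 -> (14, 15, 19, 20)
I6 -> (15, 16, 24, 25)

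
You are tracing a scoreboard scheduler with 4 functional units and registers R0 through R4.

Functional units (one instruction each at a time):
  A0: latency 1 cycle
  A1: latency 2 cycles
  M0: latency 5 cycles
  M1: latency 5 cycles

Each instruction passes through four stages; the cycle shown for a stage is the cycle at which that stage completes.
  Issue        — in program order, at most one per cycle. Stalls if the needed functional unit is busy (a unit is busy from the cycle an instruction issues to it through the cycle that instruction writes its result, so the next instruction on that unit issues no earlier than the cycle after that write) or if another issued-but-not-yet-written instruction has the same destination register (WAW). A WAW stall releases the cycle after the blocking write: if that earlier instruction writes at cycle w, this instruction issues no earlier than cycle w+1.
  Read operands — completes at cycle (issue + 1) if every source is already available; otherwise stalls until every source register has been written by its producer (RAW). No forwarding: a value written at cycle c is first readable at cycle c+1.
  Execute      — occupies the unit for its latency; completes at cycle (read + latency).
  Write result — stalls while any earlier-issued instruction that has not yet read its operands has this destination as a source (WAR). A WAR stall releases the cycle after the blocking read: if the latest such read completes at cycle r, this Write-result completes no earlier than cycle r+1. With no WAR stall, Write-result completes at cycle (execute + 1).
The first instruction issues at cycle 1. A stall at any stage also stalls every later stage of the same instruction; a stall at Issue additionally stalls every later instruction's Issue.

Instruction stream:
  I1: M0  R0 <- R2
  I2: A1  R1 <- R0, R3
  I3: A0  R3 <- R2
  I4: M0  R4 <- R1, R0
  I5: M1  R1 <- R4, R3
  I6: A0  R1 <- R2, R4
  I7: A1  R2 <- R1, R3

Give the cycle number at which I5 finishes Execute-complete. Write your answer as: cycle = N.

cycle = 25

1) issue 1, read 2, done 7, write 8
2) issue 2, read 9, done 11, write 12  <RAW R0: wait I1 write@8>
3) issue 3, read 4, done 5, write 10  <WAR R3: wait I2 read@9>
4) issue 9, read 13, done 18, write 19  <struct: M0 busy until I1 writes@8 / RAW R1: wait I2 write@12>
5) issue 13, read 20, done 25, write 26  <WAW R1: wait I2 write@12 / RAW R4: wait I4 write@19>
6) issue 27, read 28, done 29, write 30  <WAW R1: wait I5 write@26>
7) issue 28, read 31, done 33, write 34  <RAW R1: wait I6 write@30>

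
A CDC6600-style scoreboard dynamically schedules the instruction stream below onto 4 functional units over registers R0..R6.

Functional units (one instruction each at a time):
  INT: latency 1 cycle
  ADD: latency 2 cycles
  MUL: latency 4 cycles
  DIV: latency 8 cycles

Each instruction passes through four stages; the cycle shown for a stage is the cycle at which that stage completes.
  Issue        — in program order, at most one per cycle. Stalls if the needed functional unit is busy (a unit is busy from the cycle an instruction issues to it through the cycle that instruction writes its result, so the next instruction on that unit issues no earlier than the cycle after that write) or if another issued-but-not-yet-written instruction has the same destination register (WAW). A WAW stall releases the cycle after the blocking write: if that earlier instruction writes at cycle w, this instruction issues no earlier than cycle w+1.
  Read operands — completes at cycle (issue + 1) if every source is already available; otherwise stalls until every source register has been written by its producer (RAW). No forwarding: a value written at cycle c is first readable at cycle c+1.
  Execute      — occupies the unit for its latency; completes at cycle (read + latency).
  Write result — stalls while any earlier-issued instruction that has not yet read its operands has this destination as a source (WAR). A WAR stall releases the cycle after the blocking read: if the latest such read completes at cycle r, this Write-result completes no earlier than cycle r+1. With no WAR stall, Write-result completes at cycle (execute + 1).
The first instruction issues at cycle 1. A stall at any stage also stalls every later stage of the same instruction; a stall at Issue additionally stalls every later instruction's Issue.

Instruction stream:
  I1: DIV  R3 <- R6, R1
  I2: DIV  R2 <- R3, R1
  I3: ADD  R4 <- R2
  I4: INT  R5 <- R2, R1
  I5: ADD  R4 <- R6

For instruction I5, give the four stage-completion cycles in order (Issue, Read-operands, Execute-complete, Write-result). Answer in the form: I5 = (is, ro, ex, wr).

1) issue 1, read 2, done 10, write 11
2) issue 12, read 13, done 21, write 22  <struct: DIV busy until I1 writes@11>
3) issue 13, read 23, done 25, write 26  <RAW R2: wait I2 write@22>
4) issue 14, read 23, done 24, write 25  <RAW R2: wait I2 write@22>
5) issue 27, read 28, done 30, write 31  <struct: ADD busy until I3 writes@26>

I5 = (27, 28, 30, 31)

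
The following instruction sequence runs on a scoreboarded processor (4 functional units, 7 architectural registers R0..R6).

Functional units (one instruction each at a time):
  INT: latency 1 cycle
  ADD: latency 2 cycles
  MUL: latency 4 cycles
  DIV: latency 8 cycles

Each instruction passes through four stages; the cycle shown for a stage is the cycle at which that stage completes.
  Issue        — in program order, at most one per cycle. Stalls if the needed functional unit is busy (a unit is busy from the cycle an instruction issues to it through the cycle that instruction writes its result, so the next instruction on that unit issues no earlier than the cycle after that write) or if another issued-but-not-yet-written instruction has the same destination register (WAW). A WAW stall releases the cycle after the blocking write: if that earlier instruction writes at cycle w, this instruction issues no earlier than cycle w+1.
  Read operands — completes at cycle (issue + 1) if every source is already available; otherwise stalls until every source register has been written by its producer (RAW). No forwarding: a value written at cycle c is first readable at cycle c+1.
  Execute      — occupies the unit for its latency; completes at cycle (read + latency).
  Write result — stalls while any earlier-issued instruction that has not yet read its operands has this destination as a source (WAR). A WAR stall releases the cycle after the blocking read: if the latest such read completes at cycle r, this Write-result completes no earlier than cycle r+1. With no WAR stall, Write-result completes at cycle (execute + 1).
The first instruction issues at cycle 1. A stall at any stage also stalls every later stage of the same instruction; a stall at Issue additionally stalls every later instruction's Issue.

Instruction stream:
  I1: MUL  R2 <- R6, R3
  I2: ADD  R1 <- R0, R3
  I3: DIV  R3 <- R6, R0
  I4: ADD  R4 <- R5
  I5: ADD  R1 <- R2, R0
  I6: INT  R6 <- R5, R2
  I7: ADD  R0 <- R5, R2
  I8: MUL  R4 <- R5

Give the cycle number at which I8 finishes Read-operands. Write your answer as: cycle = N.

cycle = 19

cycle 1: I1→MUL
cycle 2: I1 RO; I2→ADD
cycle 3: I2 RO; I3→DIV
cycle 4: I3 RO
cycle 5: I2 EX
cycle 6: I1 EX; I2 WR R1
cycle 7: I1 WR R2; I4→ADD
cycle 8: I4 RO
cycle 10: I4 EX
cycle 11: I4 WR R4
cycle 12: I3 EX; I5→ADD
cycle 13: I3 WR R3; I5 RO; I6→INT
cycle 14: I6 RO
cycle 15: I5 EX; I6 EX
cycle 16: I5 WR R1; I6 WR R6
cycle 17: I7→ADD
cycle 18: I7 RO; I8→MUL
cycle 19: I8 RO
cycle 20: I7 EX
cycle 21: I7 WR R0
cycle 23: I8 EX
cycle 24: I8 WR R4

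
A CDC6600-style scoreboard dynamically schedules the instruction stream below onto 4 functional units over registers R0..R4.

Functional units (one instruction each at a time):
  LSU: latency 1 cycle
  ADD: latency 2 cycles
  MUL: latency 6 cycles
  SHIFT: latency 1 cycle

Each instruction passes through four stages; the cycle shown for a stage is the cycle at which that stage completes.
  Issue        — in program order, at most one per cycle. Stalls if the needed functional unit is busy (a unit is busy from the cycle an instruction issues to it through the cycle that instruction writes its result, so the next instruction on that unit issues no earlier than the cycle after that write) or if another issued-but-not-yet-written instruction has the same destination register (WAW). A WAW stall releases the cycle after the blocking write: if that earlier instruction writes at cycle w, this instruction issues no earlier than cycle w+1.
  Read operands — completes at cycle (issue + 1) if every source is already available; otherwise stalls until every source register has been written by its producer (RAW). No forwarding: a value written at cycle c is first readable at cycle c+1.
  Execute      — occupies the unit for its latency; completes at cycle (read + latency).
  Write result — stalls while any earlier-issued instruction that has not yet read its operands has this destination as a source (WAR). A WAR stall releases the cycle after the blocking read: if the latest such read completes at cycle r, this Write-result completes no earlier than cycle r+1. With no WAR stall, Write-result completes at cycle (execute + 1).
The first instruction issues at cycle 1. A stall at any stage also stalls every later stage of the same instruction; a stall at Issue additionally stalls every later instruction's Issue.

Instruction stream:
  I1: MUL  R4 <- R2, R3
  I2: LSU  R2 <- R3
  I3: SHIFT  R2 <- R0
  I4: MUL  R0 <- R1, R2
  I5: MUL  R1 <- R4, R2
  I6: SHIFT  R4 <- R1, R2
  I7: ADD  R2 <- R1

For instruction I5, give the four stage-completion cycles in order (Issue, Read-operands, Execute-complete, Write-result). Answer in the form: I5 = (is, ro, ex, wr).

I5 = (19, 20, 26, 27)

c1: issue I1 (MUL)
c2: I1 read-ops; issue I2 (LSU)
c3: I2 read-ops
c4: I2 finished on LSU
c5: I2→R2
c6: issue I3 (SHIFT)
c7: I3 read-ops
c8: I1 finished on MUL; I3 finished on SHIFT
c9: I1→R4; I3→R2
c10: issue I4 (MUL)
c11: I4 read-ops
c17: I4 finished on MUL
c18: I4→R0
c19: issue I5 (MUL)
c20: I5 read-ops; issue I6 (SHIFT)
c21: issue I7 (ADD)
c26: I5 finished on MUL
c27: I5→R1
c28: I6 read-ops; I7 read-ops
c29: I6 finished on SHIFT
c30: I6→R4; I7 finished on ADD
c31: I7→R2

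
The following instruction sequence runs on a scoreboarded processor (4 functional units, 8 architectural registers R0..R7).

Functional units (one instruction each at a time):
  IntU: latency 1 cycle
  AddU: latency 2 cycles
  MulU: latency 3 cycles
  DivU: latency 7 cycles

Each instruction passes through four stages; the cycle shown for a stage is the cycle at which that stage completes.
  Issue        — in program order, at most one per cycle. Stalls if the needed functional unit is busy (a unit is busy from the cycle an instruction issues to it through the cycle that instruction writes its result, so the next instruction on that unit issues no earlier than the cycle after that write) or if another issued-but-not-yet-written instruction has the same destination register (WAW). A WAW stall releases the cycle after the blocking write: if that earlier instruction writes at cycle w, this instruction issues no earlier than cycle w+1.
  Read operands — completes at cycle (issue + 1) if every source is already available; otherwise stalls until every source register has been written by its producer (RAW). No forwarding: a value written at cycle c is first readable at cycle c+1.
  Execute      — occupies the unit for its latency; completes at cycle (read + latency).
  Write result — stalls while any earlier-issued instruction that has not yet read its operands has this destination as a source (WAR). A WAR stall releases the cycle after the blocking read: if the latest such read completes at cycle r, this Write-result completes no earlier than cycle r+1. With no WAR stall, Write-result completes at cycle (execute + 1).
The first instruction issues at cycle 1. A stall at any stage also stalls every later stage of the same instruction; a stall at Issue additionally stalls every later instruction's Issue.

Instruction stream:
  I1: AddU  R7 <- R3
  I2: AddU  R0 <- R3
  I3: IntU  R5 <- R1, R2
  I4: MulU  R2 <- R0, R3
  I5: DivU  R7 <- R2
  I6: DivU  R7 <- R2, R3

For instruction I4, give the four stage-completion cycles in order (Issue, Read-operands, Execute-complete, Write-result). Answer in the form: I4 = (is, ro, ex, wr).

I4 = (8, 11, 14, 15)

cycle 1: I1 issues→AddU
cycle 2: I1 reads
cycle 4: I1 exec-done
cycle 5: I1 writes R7
cycle 6: I2 issues→AddU
cycle 7: I2 reads; I3 issues→IntU
cycle 8: I3 reads; I4 issues→MulU
cycle 9: I2 exec-done; I3 exec-done; I5 issues→DivU
cycle 10: I2 writes R0; I3 writes R5
cycle 11: I4 reads
cycle 14: I4 exec-done
cycle 15: I4 writes R2
cycle 16: I5 reads
cycle 23: I5 exec-done
cycle 24: I5 writes R7
cycle 25: I6 issues→DivU
cycle 26: I6 reads
cycle 33: I6 exec-done
cycle 34: I6 writes R7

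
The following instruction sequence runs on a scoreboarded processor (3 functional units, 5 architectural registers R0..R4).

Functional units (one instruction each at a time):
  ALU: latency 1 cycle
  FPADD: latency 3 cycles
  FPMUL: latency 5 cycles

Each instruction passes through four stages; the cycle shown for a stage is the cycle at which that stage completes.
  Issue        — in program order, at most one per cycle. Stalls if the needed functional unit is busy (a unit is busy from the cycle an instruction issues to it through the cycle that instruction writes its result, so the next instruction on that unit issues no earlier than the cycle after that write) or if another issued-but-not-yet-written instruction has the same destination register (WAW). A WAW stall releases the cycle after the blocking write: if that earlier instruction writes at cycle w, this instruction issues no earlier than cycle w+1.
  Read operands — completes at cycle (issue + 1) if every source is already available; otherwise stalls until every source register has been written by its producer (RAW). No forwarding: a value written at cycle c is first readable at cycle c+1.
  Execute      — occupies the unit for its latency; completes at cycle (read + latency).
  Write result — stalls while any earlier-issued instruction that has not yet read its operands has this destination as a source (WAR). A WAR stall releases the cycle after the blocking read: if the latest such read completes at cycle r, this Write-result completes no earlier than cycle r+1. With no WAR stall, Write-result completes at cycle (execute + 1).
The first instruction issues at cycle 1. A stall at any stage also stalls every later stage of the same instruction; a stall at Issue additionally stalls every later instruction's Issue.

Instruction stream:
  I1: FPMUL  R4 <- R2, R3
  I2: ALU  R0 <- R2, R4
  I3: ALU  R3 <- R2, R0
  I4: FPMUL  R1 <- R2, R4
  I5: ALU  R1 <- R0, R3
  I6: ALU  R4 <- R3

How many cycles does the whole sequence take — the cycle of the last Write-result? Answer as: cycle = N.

cycle = 28

[I1] 1/2/7/8
[I2] 2/9/10/11  (RAW R4: wait I1 write@8)
[I3] 12/13/14/15  (struct: ALU busy until I2 writes@11)
[I4] 13/14/19/20
[I5] 21/22/23/24  (WAW R1: wait I4 write@20)
[I6] 25/26/27/28  (struct: ALU busy until I5 writes@24)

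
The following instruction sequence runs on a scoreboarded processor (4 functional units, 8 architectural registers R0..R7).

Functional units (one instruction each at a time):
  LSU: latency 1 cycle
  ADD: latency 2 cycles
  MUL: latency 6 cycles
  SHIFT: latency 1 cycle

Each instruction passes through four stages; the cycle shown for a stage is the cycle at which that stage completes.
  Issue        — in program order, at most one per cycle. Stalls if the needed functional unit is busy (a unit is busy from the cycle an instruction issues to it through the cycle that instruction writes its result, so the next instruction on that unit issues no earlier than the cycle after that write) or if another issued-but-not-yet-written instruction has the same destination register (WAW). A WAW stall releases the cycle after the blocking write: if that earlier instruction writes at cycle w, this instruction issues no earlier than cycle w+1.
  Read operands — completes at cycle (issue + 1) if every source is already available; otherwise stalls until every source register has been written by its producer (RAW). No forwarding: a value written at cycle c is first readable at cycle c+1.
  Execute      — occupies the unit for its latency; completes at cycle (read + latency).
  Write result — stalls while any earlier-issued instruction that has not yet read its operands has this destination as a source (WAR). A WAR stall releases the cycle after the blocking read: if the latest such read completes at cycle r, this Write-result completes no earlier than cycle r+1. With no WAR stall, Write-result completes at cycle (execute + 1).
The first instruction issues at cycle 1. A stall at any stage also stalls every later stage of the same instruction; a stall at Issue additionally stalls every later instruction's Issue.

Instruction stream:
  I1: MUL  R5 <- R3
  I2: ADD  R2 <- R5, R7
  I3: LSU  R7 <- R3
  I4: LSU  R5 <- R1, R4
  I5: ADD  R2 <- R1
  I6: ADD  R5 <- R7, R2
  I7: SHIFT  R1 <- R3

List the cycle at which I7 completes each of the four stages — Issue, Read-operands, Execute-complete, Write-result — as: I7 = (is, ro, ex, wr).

I1: IS=1 RO=2 EX=8 WR=9
I2: IS=2 RO=10 EX=12 WR=13  [RAW R5: wait I1 write@9]
I3: IS=3 RO=4 EX=5 WR=11  [WAR R7: wait I2 read@10]
I4: IS=12 RO=13 EX=14 WR=15  [struct: LSU busy until I3 writes@11]
I5: IS=14 RO=15 EX=17 WR=18  [struct: ADD busy until I2 writes@13]
I6: IS=19 RO=20 EX=22 WR=23  [struct: ADD busy until I5 writes@18]
I7: IS=20 RO=21 EX=22 WR=23

I7 = (20, 21, 22, 23)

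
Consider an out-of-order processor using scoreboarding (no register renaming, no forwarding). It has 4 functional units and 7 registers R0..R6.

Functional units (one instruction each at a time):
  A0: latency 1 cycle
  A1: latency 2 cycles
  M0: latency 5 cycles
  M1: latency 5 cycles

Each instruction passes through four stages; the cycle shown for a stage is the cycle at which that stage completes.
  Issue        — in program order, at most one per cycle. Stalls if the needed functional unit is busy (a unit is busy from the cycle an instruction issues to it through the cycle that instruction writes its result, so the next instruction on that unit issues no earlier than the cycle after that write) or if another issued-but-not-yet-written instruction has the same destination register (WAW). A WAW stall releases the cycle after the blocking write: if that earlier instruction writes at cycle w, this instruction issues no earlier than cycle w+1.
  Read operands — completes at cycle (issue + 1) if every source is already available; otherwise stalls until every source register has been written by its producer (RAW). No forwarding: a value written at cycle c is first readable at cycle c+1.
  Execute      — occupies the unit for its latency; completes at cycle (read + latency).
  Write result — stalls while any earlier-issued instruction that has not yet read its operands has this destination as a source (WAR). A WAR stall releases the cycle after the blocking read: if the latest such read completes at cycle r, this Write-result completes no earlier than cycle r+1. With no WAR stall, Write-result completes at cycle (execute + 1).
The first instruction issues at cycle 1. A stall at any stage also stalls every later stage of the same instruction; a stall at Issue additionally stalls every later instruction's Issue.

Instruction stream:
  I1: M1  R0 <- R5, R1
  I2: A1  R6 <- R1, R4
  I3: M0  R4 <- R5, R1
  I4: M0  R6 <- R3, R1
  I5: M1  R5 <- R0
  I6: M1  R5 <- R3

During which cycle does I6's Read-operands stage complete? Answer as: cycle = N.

cycle 1: I1 dispatched to M1
cycle 2: I1 operands ready · I2 dispatched to A1
cycle 3: I2 operands ready · I3 dispatched to M0
cycle 4: I3 operands ready
cycle 5: I2 complete
cycle 6: R6←I2
cycle 7: I1 complete
cycle 8: R0←I1
cycle 9: I3 complete
cycle 10: R4←I3
cycle 11: I4 dispatched to M0
cycle 12: I4 operands ready · I5 dispatched to M1
cycle 13: I5 operands ready
cycle 17: I4 complete
cycle 18: R6←I4 · I5 complete
cycle 19: R5←I5
cycle 20: I6 dispatched to M1
cycle 21: I6 operands ready
cycle 26: I6 complete
cycle 27: R5←I6

cycle = 21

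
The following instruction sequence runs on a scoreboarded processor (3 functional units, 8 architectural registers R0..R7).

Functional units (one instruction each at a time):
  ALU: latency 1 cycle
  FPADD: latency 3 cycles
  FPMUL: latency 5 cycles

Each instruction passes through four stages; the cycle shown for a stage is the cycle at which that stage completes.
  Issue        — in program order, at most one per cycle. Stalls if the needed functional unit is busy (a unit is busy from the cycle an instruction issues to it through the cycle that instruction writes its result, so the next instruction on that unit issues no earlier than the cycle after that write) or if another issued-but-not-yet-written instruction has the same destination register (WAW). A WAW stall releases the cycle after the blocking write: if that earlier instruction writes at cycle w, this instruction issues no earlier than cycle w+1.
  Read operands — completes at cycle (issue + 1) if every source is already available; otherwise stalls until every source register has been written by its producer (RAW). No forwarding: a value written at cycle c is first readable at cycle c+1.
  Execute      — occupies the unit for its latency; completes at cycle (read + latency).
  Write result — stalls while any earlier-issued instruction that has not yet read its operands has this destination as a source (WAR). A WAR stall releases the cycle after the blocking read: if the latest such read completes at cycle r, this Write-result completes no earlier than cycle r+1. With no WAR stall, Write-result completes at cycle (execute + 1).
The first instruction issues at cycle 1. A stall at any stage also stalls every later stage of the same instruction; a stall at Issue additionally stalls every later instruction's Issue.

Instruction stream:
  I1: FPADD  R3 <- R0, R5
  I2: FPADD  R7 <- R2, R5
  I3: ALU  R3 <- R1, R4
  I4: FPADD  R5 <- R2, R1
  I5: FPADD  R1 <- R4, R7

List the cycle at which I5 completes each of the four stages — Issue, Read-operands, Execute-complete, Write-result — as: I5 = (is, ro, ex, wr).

[1] I1 dispatched to FPADD
[2] I1 operands ready
[5] I1 complete
[6] R3←I1
[7] I2 dispatched to FPADD
[8] I2 operands ready · I3 dispatched to ALU
[9] I3 operands ready
[10] I3 complete
[11] I2 complete · R3←I3
[12] R7←I2
[13] I4 dispatched to FPADD
[14] I4 operands ready
[17] I4 complete
[18] R5←I4
[19] I5 dispatched to FPADD
[20] I5 operands ready
[23] I5 complete
[24] R1←I5

I5 = (19, 20, 23, 24)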